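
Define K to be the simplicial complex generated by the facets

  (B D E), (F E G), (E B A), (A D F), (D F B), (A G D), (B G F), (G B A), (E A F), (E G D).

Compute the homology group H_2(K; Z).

H_2 ≅ 0.

Order the vertices as A < B < D < E < F < G. Listing each simplex with vertices in this order, K has dimension 2 with simplices:

  0-simplices (6): A, B, D, E, F, G
  1-simplices (15): AB, AD, AE, AF, AG, BD, BE, BF, BG, DE, DF, DG, EF, EG, FG
  2-simplices (10): ABE, ABG, ADF, ADG, AEF, BDE, BDF, BFG, DEG, EFG

giving chain groups C_0 ≅ Z^6, C_1 ≅ Z^15, C_2 ≅ Z^10.

Boundary ∂_1: C_1 → C_0 sends each edge [p,q] (with p < q) to q − p.
As a 6×15 matrix over Z this has rank 5, with invariant factors (1,1,1,1,1).

∂_2: C_2 → C_1 sends each 2-simplex [p,q,r] to [q,r] − [p,r] + [p,q]. For instance
  ∂EFG = FG − EG + EF,
  ∂AEF = EF − AF + AE.
As a 15×10 matrix over Z this has rank 10, with invariant factors (1,1,1,1,1,1,1,1,1,2).

Reading off H_k = ker ∂_k / im ∂_{k+1}:

  H_2: rank ker ∂_2 − rank ∂_3 = (10 − 10) − 0 = 0, and there is no ∂_3, so H_2 = 0.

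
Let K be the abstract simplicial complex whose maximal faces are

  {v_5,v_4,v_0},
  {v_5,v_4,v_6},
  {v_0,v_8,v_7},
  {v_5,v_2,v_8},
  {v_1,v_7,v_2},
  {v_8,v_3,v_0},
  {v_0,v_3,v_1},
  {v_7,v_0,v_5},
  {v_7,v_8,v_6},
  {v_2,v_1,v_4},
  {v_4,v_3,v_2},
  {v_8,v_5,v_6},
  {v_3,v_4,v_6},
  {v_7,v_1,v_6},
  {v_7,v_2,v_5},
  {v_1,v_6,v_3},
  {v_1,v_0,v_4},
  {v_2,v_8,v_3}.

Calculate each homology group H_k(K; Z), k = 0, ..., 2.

H_0 ≅ Z,  H_1 ≅ Z ⊕ Z/2,  H_2 = 0.

We work with the vertex ordering v_0 < v_1 < v_2 < v_3 < v_4 < v_5 < v_6 < v_7 < v_8. The simplices of K, each written with vertices in increasing order, are:

  0-simplices (9): [v_0], [v_1], [v_2], [v_3], [v_4], [v_5], [v_6], [v_7], [v_8]
  1-simplices (27): (27 of them)
  2-simplices (18): (18 of them)

giving chain groups C_0 ≅ Z^9, C_1 ≅ Z^27, C_2 ≅ Z^18.

∂_1: C_1 → C_0 sends each edge [p,q] (with p < q) to q − p.
This gives a 9×27 integer matrix of rank 8; reducing to Smith normal form yields diagonal entries (1,1,1,1,1,1,1,1).

The boundary map ∂_2: C_2 → C_1 sends each 2-simplex [p,q,r] to [q,r] − [p,r] + [p,q]. For instance
  ∂[v_2,v_5,v_7] = [v_5,v_7] − [v_2,v_7] + [v_2,v_5],
  ∂[v_3,v_4,v_6] = [v_4,v_6] − [v_3,v_6] + [v_3,v_4].
As a 27×18 matrix over Z this has rank 18, with invariant factors (1,1,1,1,1,1,1,1,1,1,1,1,1,1,1,1,1,2).

Computing H_k = (kernel of ∂_k) / (image of ∂_{k+1}):

  H_0: rank C_0 − rank ∂_1 = 9 − 8 = 1, and the invariant factors of ∂_1 are all 1, so H_0 = Z.
  H_1: rank ker ∂_1 − rank ∂_2 = (27 − 8) − 18 = 1, and ∂_2 has invariant factor 2 > 1, so H_1 = Z ⊕ Z/2.
  H_2: rank ker ∂_2 − rank ∂_3 = (18 − 18) − 0 = 0, and there is no ∂_3, so H_2 = 0.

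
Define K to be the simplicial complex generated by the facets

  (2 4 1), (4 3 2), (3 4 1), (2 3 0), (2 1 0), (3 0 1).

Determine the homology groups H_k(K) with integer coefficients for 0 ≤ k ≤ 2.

Order the vertices as 0 < 1 < 2 < 3 < 4. Listing each simplex with vertices in this order, K has dimension 2 with simplices:

  0-simplices (5): [0], [1], [2], [3], [4]
  1-simplices (9): [0,1], [0,2], [0,3], [1,2], [1,3], [1,4], [2,3], [2,4], [3,4]
  2-simplices (6): [0,1,2], [0,1,3], [0,2,3], [1,2,4], [1,3,4], [2,3,4]

giving chain groups C_0 ≅ Z^5, C_1 ≅ Z^9, C_2 ≅ Z^6.

Boundary ∂_1: C_1 → C_0 is given by ∂[p,q] = [q] − [p]. For instance
  ∂[0,3] = [3] − [0].
This gives a 5×9 integer matrix of rank 4; reducing to Smith normal form yields diagonal entries (1,1,1,1).

∂_2: C_2 → C_1 acts by ∂[p,q,r] = [q,r] − [p,r] + [p,q]. For instance
  ∂[0,2,3] = [2,3] − [0,3] + [0,2],
  ∂[0,1,3] = [1,3] − [0,3] + [0,1].
The 9×6 boundary matrix has rank 5 and Smith normal form diag(1,1,1,1,1).

Computing H_k = (kernel of ∂_k) / (image of ∂_{k+1}):

  H_0: rank C_0 − rank ∂_1 = 5 − 4 = 1, and the invariant factors of ∂_1 are all 1, so H_0 = Z.
  H_1: rank ker ∂_1 − rank ∂_2 = (9 − 4) − 5 = 0, and the invariant factors of ∂_2 are all 1, so H_1 = 0.
  H_2: rank ker ∂_2 − rank ∂_3 = (6 − 5) − 0 = 1, and there is no ∂_3, so H_2 = Z.

H_0 ≅ Z,  H_1 = 0,  H_2 ≅ Z.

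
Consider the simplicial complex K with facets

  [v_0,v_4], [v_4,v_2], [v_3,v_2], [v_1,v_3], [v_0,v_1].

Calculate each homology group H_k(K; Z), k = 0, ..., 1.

H_0 ≅ Z,  H_1 ≅ Z.

Order the vertices as v_0 < v_1 < v_2 < v_3 < v_4. Listing each simplex with vertices in this order, K has dimension 1 with simplices:

  0-simplices (5): [v_0], [v_1], [v_2], [v_3], [v_4]
  1-simplices (5): [v_0,v_1], [v_0,v_4], [v_1,v_3], [v_2,v_3], [v_2,v_4]

Hence C_0 ≅ Z^5, C_1 ≅ Z^5.

Boundary ∂_1: C_1 → C_0 maps an edge to its endpoints' difference, ∂[p,q] = q − p.
The resulting 5×5 matrix has rank 4, and its Smith normal form has invariant factors (1,1,1,1).

Now H_k = ker ∂_k / im ∂_{k+1}, so:

  H_0: rank C_0 − rank ∂_1 = 5 − 4 = 1, and the invariant factors of ∂_1 are all 1, so H_0 ≅ Z.
  H_1: rank ker ∂_1 − rank ∂_2 = (5 − 4) − 0 = 1, and there is no ∂_2, so H_1 ≅ Z.

As a check, the Euler characteristic is 5 − 5 = 0, which agrees with 1 − 1 = 0.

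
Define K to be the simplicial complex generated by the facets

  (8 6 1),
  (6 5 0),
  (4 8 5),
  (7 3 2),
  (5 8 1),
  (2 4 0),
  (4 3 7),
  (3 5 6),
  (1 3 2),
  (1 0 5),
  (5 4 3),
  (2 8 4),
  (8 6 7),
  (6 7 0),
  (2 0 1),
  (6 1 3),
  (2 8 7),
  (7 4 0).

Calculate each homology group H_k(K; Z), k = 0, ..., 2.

H_0 = Z,  H_1 = Z ⊕ Z/2,  H_2 = 0.

Take the total order 0 < 1 < 2 < 3 < 4 < 5 < 6 < 7 < 8 on the vertex set. Then K (dimension 2) consists of the simplices:

  0-simplices (9): [0], [1], [2], [3], [4], [5], [6], [7], [8]
  1-simplices (27): (27 of them)
  2-simplices (18): [0,1,2], [0,1,5], [0,2,4], [0,4,7], [0,5,6], [0,6,7], [1,2,3], [1,3,6], [1,5,8], [1,6,8], [2,3,7], [2,4,8], [2,7,8], [3,4,5], [3,4,7], [3,5,6], [4,5,8], [6,7,8]

so the chain groups are C_0 ≅ Z^9, C_1 ≅ Z^27, C_2 ≅ Z^18.

The boundary map ∂_1: C_1 → C_0 is given by ∂[p,q] = [q] − [p]. For instance
  ∂[1,8] = [8] − [1].
The resulting 9×27 matrix has rank 8, and its Smith normal form has invariant factors (1,1,1,1,1,1,1,1).

∂_2: C_2 → C_1 sends each 2-simplex [p,q,r] to [q,r] − [p,r] + [p,q]. For instance
  ∂[4,5,8] = [5,8] − [4,8] + [4,5],
  ∂[3,4,5] = [4,5] − [3,5] + [3,4].
The resulting 27×18 matrix has rank 18, and its Smith normal form has invariant factors (1,1,1,1,1,1,1,1,1,1,1,1,1,1,1,1,1,2).

Now H_k = ker ∂_k / im ∂_{k+1}, so:

  H_0: rank C_0 − rank ∂_1 = 9 − 8 = 1, and the invariant factors of ∂_1 are all 1, so H_0 ≅ Z.
  H_1: rank ker ∂_1 − rank ∂_2 = (27 − 8) − 18 = 1, and ∂_2 has invariant factor 2 > 1, so H_1 ≅ Z ⊕ Z/2.
  H_2: rank ker ∂_2 − rank ∂_3 = (18 − 18) − 0 = 0, and there is no ∂_3, so H_2 ≅ 0.

(K is a triangulation of the Klein bottle.)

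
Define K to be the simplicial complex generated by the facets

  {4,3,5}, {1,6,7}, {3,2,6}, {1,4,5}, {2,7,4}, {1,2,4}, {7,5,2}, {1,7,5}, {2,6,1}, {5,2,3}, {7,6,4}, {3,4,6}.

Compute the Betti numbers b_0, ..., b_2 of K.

Take the total order 1 < 2 < 3 < 4 < 5 < 6 < 7 on the vertex set. Then K (dimension 2) consists of the simplices:

  0-simplices (7): [1], [2], [3], [4], [5], [6], [7]
  1-simplices (18): [1,2], [1,4], [1,5], [1,6], [1,7], [2,3], [2,4], [2,5], [2,6], [2,7], [3,4], [3,5], [3,6], [4,5], [4,6], [4,7], [5,7], [6,7]
  2-simplices (12): [1,2,4], [1,2,6], [1,4,5], [1,5,7], [1,6,7], [2,3,5], [2,3,6], [2,4,7], [2,5,7], [3,4,5], [3,4,6], [4,6,7]

Hence C_0 ≅ Z^7, C_1 ≅ Z^18, C_2 ≅ Z^12.

∂_1: C_1 → C_0 sends each edge [p,q] (with p < q) to q − p.
As a 7×18 matrix over Z this has rank 6, with invariant factors (1,1,1,1,1,1).

∂_2: C_2 → C_1 maps a triangle to the signed sum of its edges. For instance
  ∂[4,6,7] = [6,7] − [4,7] + [4,6],
  ∂[1,2,4] = [2,4] − [1,4] + [1,2].
The resulting 18×12 matrix has rank 12, and its Smith normal form has invariant factors (1,1,1,1,1,1,1,1,1,1,1,2).

Now H_k = ker ∂_k / im ∂_{k+1}, so:

  H_0: rank C_0 − rank ∂_1 = 7 − 6 = 1, and the invariant factors of ∂_1 are all 1, so H_0 ≅ Z.
  H_1: rank ker ∂_1 − rank ∂_2 = (18 − 6) − 12 = 0, and ∂_2 has invariant factor 2 > 1, so H_1 ≅ Z/2Z.
  H_2: rank ker ∂_2 − rank ∂_3 = (12 − 12) − 0 = 0, and there is no ∂_3, so H_2 ≅ 0.

(K is a triangulation of the real projective plane RP^2.)

Hence the Betti numbers are b_0 = 1, b_1 = 0, b_2 = 0.

b_0 = 1, b_1 = 0, b_2 = 0.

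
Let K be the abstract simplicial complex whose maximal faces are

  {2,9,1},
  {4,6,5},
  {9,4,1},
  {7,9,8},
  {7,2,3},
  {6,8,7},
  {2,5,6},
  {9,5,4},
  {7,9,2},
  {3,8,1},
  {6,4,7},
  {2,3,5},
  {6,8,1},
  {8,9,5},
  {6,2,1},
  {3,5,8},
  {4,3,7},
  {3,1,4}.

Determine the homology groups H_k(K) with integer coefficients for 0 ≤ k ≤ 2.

We work with the vertex ordering 1 < 2 < 3 < 4 < 5 < 6 < 7 < 8 < 9. The simplices of K, each written with vertices in increasing order, are:

  0-simplices (9): [1], [2], [3], [4], [5], [6], [7], [8], [9]
  1-simplices (27): (27 of them)
  2-simplices (18): [1,2,6], [1,2,9], [1,3,4], [1,3,8], [1,4,9], [1,6,8], [2,3,5], [2,3,7], [2,5,6], [2,7,9], [3,4,7], [3,5,8], [4,5,6], [4,5,9], [4,6,7], [5,8,9], [6,7,8], [7,8,9]

Hence C_0 ≅ Z^9, C_1 ≅ Z^27, C_2 ≅ Z^18.

Boundary ∂_1: C_1 → C_0 is given by ∂[p,q] = [q] − [p]. For instance
  ∂[5,6] = [6] − [5].
As a 9×27 matrix over Z this has rank 8, with invariant factors (1,1,1,1,1,1,1,1).

Boundary ∂_2: C_2 → C_1 acts by ∂[p,q,r] = [q,r] − [p,r] + [p,q]. For instance
  ∂[1,3,4] = [3,4] − [1,4] + [1,3],
  ∂[1,3,8] = [3,8] − [1,8] + [1,3].
The 27×18 boundary matrix has rank 17 and Smith normal form diag(1,1,1,1,1,1,1,1,1,1,1,1,1,1,1,1,1).

From H_k ≅ ker(∂_k) / im(∂_{k+1}) we obtain:

  H_0: rank C_0 − rank ∂_1 = 9 − 8 = 1, and the invariant factors of ∂_1 are all 1, so H_0 = Z.
  H_1: rank ker ∂_1 − rank ∂_2 = (27 − 8) − 17 = 2, and the invariant factors of ∂_2 are all 1, so H_1 = Z^2.
  H_2: rank ker ∂_2 − rank ∂_3 = (18 − 17) − 0 = 1, and there is no ∂_3, so H_2 = Z.

H_0 ≅ Z,  H_1 ≅ Z^2,  H_2 ≅ Z.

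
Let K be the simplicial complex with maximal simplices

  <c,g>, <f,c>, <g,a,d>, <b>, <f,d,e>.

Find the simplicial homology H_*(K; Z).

Order the vertices as a < b < c < d < e < f < g. Listing each simplex with vertices in this order, K has dimension 2 with simplices:

  0-simplices (7): a, b, c, d, e, f, g
  1-simplices (8): ad, ag, cf, cg, de, df, dg, ef
  2-simplices (2): adg, def

Hence C_0 ≅ Z^7, C_1 ≅ Z^8, C_2 ≅ Z^2.

The boundary map ∂_1: C_1 → C_0 maps an edge to its endpoints' difference, ∂[p,q] = q − p. For instance
  ∂dg = g − d.
The resulting 7×8 matrix has rank 5, and its Smith normal form has invariant factors (1,1,1,1,1).

∂_2: C_2 → C_1 acts by ∂[p,q,r] = [q,r] − [p,r] + [p,q]. For instance
  ∂adg = dg − ag + ad,
  ∂def = ef − df + de.
The 8×2 boundary matrix has rank 2 and Smith normal form diag(1,1).

Now H_k = ker ∂_k / im ∂_{k+1}, so:

  H_0: rank C_0 − rank ∂_1 = 7 − 5 = 2, and the invariant factors of ∂_1 are all 1, so H_0 = Z^2.
  H_1: rank ker ∂_1 − rank ∂_2 = (8 − 5) − 2 = 1, and the invariant factors of ∂_2 are all 1, so H_1 = Z.
  H_2: rank ker ∂_2 − rank ∂_3 = (2 − 2) − 0 = 0, and there is no ∂_3, so H_2 = 0.

H_0 ≅ Z^2,  H_1 ≅ Z,  H_2 = 0.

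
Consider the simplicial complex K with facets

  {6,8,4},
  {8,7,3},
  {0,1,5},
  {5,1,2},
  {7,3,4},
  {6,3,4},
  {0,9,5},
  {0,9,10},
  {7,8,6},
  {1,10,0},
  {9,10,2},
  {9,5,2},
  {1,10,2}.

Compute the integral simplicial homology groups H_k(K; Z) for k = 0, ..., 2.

Fix the vertex order 0 < 1 < 2 < 3 < 4 < 5 < 6 < 7 < 8 < 9 < 10 and write every simplex with vertices in increasing order. Then dim K = 2 and the simplices of K are:

  0-simplices (11): [0], [1], [2], [3], [4], [5], [6], [7], [8], [9], [10]
  1-simplices (22): [0,1], [0,5], [0,9], [0,10], [1,2], [1,5], [1,10], [2,5], [2,9], [2,10], [3,4], [3,6], [3,7], [3,8], [4,6], [4,7], [4,8], [5,9], [6,7], [6,8], [7,8], [9,10]
  2-simplices (13): [0,1,5], [0,1,10], [0,5,9], [0,9,10], [1,2,5], [1,2,10], [2,5,9], [2,9,10], [3,4,6], [3,4,7], [3,7,8], [4,6,8], [6,7,8]

Hence C_0 ≅ Z^11, C_1 ≅ Z^22, C_2 ≅ Z^13.

∂_1: C_1 → C_0 is given by ∂[p,q] = [q] − [p]. For instance
  ∂[2,10] = [10] − [2].
The 11×22 boundary matrix has rank 9 and Smith normal form diag(1,1,1,1,1,1,1,1,1).

∂_2: C_2 → C_1 sends each 2-simplex [p,q,r] to [q,r] − [p,r] + [p,q]. For instance
  ∂[0,9,10] = [9,10] − [0,10] + [0,9],
  ∂[3,4,7] = [4,7] − [3,7] + [3,4].
The resulting 22×13 matrix has rank 12, and its Smith normal form has invariant factors (1,1,1,1,1,1,1,1,1,1,1,1).

Now H_k = ker ∂_k / im ∂_{k+1}, so:

  H_0: rank C_0 − rank ∂_1 = 11 − 9 = 2, and the invariant factors of ∂_1 are all 1, so H_0 = Z^2.
  H_1: rank ker ∂_1 − rank ∂_2 = (22 − 9) − 12 = 1, and the invariant factors of ∂_2 are all 1, so H_1 = Z.
  H_2: rank ker ∂_2 − rank ∂_3 = (13 − 12) − 0 = 1, and there is no ∂_3, so H_2 = Z.

(K is a triangulation of the disjoint union of the Möbius band and the 2-sphere S^2.)

H_0 ≅ Z^2,  H_1 ≅ Z,  H_2 ≅ Z.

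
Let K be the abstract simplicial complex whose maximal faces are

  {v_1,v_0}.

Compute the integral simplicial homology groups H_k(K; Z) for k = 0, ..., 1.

Order the vertices as v_0 < v_1. Listing each simplex with vertices in this order, K has dimension 1 with simplices:

  0-simplices (2): [v_0], [v_1]
  1-simplices (1): [v_0,v_1]

so the chain groups are C_0 ≅ Z^2, C_1 ≅ Z^1.

Boundary ∂_1: C_1 → C_0 maps an edge to its endpoints' difference, ∂[p,q] = q − p.
As a 2×1 matrix over Z this has rank 1, with invariant factors (1).

Now H_k = ker ∂_k / im ∂_{k+1}, so:

  H_0: rank C_0 − rank ∂_1 = 2 − 1 = 1, and the invariant factors of ∂_1 are all 1, so H_0 = Z.
  H_1: rank ker ∂_1 − rank ∂_2 = (1 − 1) − 0 = 0, and there is no ∂_2, so H_1 = 0.

As a check, the Euler characteristic is 2 − 1 = 1, which agrees with 1 − 0 = 1.
(K is a triangulation of the 1-simplex.)

H_0 = Z,  H_1 = 0.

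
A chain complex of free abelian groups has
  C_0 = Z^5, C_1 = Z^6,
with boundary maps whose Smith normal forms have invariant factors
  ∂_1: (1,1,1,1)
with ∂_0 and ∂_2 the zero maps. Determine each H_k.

H_0: b_0 = 5 − 0 − 4 = 1; torsion from ∂_1 factors > 1: none. So H_0 = Z.
H_1: b_1 = 6 − 4 − 0 = 2; torsion from ∂_2 factors > 1: none. So H_1 = Z^2.

H_0 = Z,  H_1 = Z^2.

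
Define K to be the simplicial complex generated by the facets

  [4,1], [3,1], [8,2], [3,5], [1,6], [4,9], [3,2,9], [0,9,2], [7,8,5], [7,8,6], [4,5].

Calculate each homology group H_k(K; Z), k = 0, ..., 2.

Order the vertices as 0 < 1 < 2 < 3 < 4 < 5 < 6 < 7 < 8 < 9. Listing each simplex with vertices in this order, K has dimension 2 with simplices:

  0-simplices (10): [0], [1], [2], [3], [4], [5], [6], [7], [8], [9]
  1-simplices (17): [0,2], [0,9], [1,3], [1,4], [1,6], [2,3], [2,8], [2,9], [3,5], [3,9], [4,5], [4,9], [5,7], [5,8], [6,7], [6,8], [7,8]
  2-simplices (4): [0,2,9], [2,3,9], [5,7,8], [6,7,8]

Hence C_0 ≅ Z^10, C_1 ≅ Z^17, C_2 ≅ Z^4.

The boundary map ∂_1: C_1 → C_0 is given by ∂[p,q] = [q] − [p]. For instance
  ∂[4,9] = [9] − [4].
The resulting 10×17 matrix has rank 9, and its Smith normal form has invariant factors (1,1,1,1,1,1,1,1,1).

∂_2: C_2 → C_1 acts by ∂[p,q,r] = [q,r] − [p,r] + [p,q]. For instance
  ∂[2,3,9] = [3,9] − [2,9] + [2,3],
  ∂[0,2,9] = [2,9] − [0,9] + [0,2].
As a 17×4 matrix over Z this has rank 4, with invariant factors (1,1,1,1).

Computing H_k = (kernel of ∂_k) / (image of ∂_{k+1}):

  H_0: rank C_0 − rank ∂_1 = 10 − 9 = 1, and the invariant factors of ∂_1 are all 1, so H_0 ≅ Z.
  H_1: rank ker ∂_1 − rank ∂_2 = (17 − 9) − 4 = 4, and the invariant factors of ∂_2 are all 1, so H_1 ≅ Z^4.
  H_2: rank ker ∂_2 − rank ∂_3 = (4 − 4) − 0 = 0, and there is no ∂_3, so H_2 ≅ 0.

H_0 ≅ Z,  H_1 ≅ Z^4,  H_2 = 0.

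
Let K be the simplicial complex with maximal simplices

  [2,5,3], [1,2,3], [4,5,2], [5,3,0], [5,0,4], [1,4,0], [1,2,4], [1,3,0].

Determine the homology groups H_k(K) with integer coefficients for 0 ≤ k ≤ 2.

Fix the vertex order 0 < 1 < 2 < 3 < 4 < 5 and write every simplex with vertices in increasing order. Then dim K = 2 and the simplices of K are:

  0-simplices (6): [0], [1], [2], [3], [4], [5]
  1-simplices (12): [0,1], [0,3], [0,4], [0,5], [1,2], [1,3], [1,4], [2,3], [2,4], [2,5], [3,5], [4,5]
  2-simplices (8): [0,1,3], [0,1,4], [0,3,5], [0,4,5], [1,2,3], [1,2,4], [2,3,5], [2,4,5]

giving chain groups C_0 ≅ Z^6, C_1 ≅ Z^12, C_2 ≅ Z^8.

The boundary map ∂_1: C_1 → C_0 sends each edge [p,q] (with p < q) to q − p. For instance
  ∂[1,4] = [4] − [1].
The resulting 6×12 matrix has rank 5, and its Smith normal form has invariant factors (1,1,1,1,1).

∂_2: C_2 → C_1 acts by ∂[p,q,r] = [q,r] − [p,r] + [p,q]. For instance
  ∂[0,4,5] = [4,5] − [0,5] + [0,4],
  ∂[2,3,5] = [3,5] − [2,5] + [2,3].
The 12×8 boundary matrix has rank 7 and Smith normal form diag(1,1,1,1,1,1,1).

Now H_k = ker ∂_k / im ∂_{k+1}, so:

  H_0: rank C_0 − rank ∂_1 = 6 − 5 = 1, and the invariant factors of ∂_1 are all 1, so H_0 = Z.
  H_1: rank ker ∂_1 − rank ∂_2 = (12 − 5) − 7 = 0, and the invariant factors of ∂_2 are all 1, so H_1 = 0.
  H_2: rank ker ∂_2 − rank ∂_3 = (8 − 7) − 0 = 1, and there is no ∂_3, so H_2 = Z.

H_0 ≅ Z,  H_1 = 0,  H_2 ≅ Z.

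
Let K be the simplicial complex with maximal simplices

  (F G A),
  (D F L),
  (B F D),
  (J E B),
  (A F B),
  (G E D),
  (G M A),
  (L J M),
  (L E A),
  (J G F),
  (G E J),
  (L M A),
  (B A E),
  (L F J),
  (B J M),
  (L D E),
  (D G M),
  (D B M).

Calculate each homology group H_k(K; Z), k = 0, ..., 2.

Order the vertices as A < B < D < E < F < G < J < L < M. Listing each simplex with vertices in this order, K has dimension 2 with simplices:

  0-simplices (9): A, B, D, E, F, G, J, L, M
  1-simplices (27): AB, AE, AF, AG, AL, AM, BD, BE, BF, BJ, BM, DE, DF, DG, DL, DM, EG, EJ, EL, FG, FJ, FL, GJ, GM, JL, JM, LM
  2-simplices (18): ABE, ABF, AEL, AFG, AGM, ALM, BDF, BDM, BEJ, BJM, DEG, DEL, DFL, DGM, EGJ, FGJ, FJL, JLM

giving chain groups C_0 ≅ Z^9, C_1 ≅ Z^27, C_2 ≅ Z^18.

The boundary map ∂_1: C_1 → C_0 is given by ∂[p,q] = [q] − [p]. For instance
  ∂DE = E − D.
This gives a 9×27 integer matrix of rank 8; reducing to Smith normal form yields diagonal entries (1,1,1,1,1,1,1,1).

The boundary map ∂_2: C_2 → C_1 sends each 2-simplex [p,q,r] to [q,r] − [p,r] + [p,q]. For instance
  ∂AEL = EL − AL + AE,
  ∂DGM = GM − DM + DG.
As a 27×18 matrix over Z this has rank 17, with invariant factors (1,1,1,1,1,1,1,1,1,1,1,1,1,1,1,1,1).

Computing H_k = (kernel of ∂_k) / (image of ∂_{k+1}):

  H_0: rank C_0 − rank ∂_1 = 9 − 8 = 1, and the invariant factors of ∂_1 are all 1, so H_0 = Z.
  H_1: rank ker ∂_1 − rank ∂_2 = (27 − 8) − 17 = 2, and the invariant factors of ∂_2 are all 1, so H_1 = Z^2.
  H_2: rank ker ∂_2 − rank ∂_3 = (18 − 17) − 0 = 1, and there is no ∂_3, so H_2 = Z.

H_0 = Z,  H_1 = Z^2,  H_2 = Z.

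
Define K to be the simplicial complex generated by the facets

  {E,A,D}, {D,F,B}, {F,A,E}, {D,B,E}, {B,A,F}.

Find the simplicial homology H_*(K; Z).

Fix the vertex order A < B < D < E < F and write every simplex with vertices in increasing order. Then dim K = 2 and the simplices of K are:

  0-simplices (5): A, B, D, E, F
  1-simplices (10): AB, AD, AE, AF, BD, BE, BF, DE, DF, EF
  2-simplices (5): ABF, ADE, AEF, BDE, BDF

Hence C_0 ≅ Z^5, C_1 ≅ Z^10, C_2 ≅ Z^5.

The boundary map ∂_1: C_1 → C_0 maps an edge to its endpoints' difference, ∂[p,q] = q − p. For instance
  ∂BE = E − B.
As a 5×10 matrix over Z this has rank 4, with invariant factors (1,1,1,1).

The boundary map ∂_2: C_2 → C_1 sends each 2-simplex [p,q,r] to [q,r] − [p,r] + [p,q]. For instance
  ∂BDE = DE − BE + BD,
  ∂BDF = DF − BF + BD.
The 10×5 boundary matrix has rank 5 and Smith normal form diag(1,1,1,1,1).

Now H_k = ker ∂_k / im ∂_{k+1}, so:

  H_0: rank C_0 − rank ∂_1 = 5 − 4 = 1, and the invariant factors of ∂_1 are all 1, so H_0 ≅ Z.
  H_1: rank ker ∂_1 − rank ∂_2 = (10 − 4) − 5 = 1, and the invariant factors of ∂_2 are all 1, so H_1 ≅ Z.
  H_2: rank ker ∂_2 − rank ∂_3 = (5 − 5) − 0 = 0, and there is no ∂_3, so H_2 ≅ 0.

As a check, the Euler characteristic is 5 − 10 + 5 = 0, which agrees with 1 − 1 + 0 = 0.

H_0 ≅ Z,  H_1 ≅ Z,  H_2 = 0.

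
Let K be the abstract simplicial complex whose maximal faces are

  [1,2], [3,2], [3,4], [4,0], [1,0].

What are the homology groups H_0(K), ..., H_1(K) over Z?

H_0 ≅ Z,  H_1 ≅ Z.

We work with the vertex ordering 0 < 1 < 2 < 3 < 4. The simplices of K, each written with vertices in increasing order, are:

  0-simplices (5): [0], [1], [2], [3], [4]
  1-simplices (5): [0,1], [0,4], [1,2], [2,3], [3,4]

giving chain groups C_0 ≅ Z^5, C_1 ≅ Z^5.

∂_1: C_1 → C_0 maps an edge to its endpoints' difference, ∂[p,q] = q − p. For instance
  ∂[0,1] = [1] − [0].
As a 5×5 matrix over Z this has rank 4, with invariant factors (1,1,1,1).

From H_k ≅ ker(∂_k) / im(∂_{k+1}) we obtain:

  H_0: rank C_0 − rank ∂_1 = 5 − 4 = 1, and the invariant factors of ∂_1 are all 1, so H_0 = Z.
  H_1: rank ker ∂_1 − rank ∂_2 = (5 − 4) − 0 = 1, and there is no ∂_2, so H_1 = Z.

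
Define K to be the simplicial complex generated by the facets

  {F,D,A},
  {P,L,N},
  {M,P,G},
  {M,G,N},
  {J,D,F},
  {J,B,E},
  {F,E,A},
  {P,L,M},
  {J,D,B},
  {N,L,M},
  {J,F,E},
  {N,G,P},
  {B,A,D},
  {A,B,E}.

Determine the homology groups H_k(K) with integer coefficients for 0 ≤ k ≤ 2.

K has 11 vertices, 21 edges, 14 triangles.
rank ∂_0 = 0, rank ∂_1 = 9 ⇒ b_0 = 11 − 0 − 9 = 2; all invariant factors of ∂_1 are 1 so no torsion. So H_0 = Z^2.
rank ∂_1 = 9, rank ∂_2 = 12 ⇒ b_1 = 21 − 9 − 12 = 0; all invariant factors of ∂_2 are 1 so no torsion. So H_1 = 0.
rank ∂_2 = 12, rank ∂_3 = 0 ⇒ b_2 = 14 − 12 − 0 = 2. So H_2 = Z^2.

H_0 = Z^2,  H_1 = 0,  H_2 = Z^2.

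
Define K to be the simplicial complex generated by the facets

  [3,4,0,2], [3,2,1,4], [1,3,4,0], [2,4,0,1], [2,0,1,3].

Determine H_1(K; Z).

Fix the vertex order 0 < 1 < 2 < 3 < 4 and write every simplex with vertices in increasing order. Then dim K = 3 and the simplices of K are:

  0-simplices (5): [0], [1], [2], [3], [4]
  1-simplices (10): [0,1], [0,2], [0,3], [0,4], [1,2], [1,3], [1,4], [2,3], [2,4], [3,4]
  2-simplices (10): [0,1,2], [0,1,3], [0,1,4], [0,2,3], [0,2,4], [0,3,4], [1,2,3], [1,2,4], [1,3,4], [2,3,4]
  3-simplices (5): [0,1,2,3], [0,1,2,4], [0,1,3,4], [0,2,3,4], [1,2,3,4]

so the chain groups are C_0 ≅ Z^5, C_1 ≅ Z^10, C_2 ≅ Z^10, C_3 ≅ Z^5.

The boundary map ∂_1: C_1 → C_0 maps an edge to its endpoints' difference, ∂[p,q] = q − p. For instance
  ∂[0,3] = [3] − [0].
The 5×10 boundary matrix has rank 4 and Smith normal form diag(1,1,1,1).

Boundary ∂_2: C_2 → C_1 maps a triangle to the signed sum of its edges. For instance
  ∂[0,1,2] = [1,2] − [0,2] + [0,1],
  ∂[1,3,4] = [3,4] − [1,4] + [1,3].
The 10×10 boundary matrix has rank 6 and Smith normal form diag(1,1,1,1,1,1).

Boundary ∂_3: C_3 → C_2 sends each 3-simplex σ to the alternating sum Σ_i (−1)^i (σ with its i-th vertex removed). For instance
  ∂[0,2,3,4] = [2,3,4] − [0,3,4] + [0,2,4] − [0,2,3],
  ∂[0,1,2,3] = [1,2,3] − [0,2,3] + [0,1,3] − [0,1,2].
This gives a 10×5 integer matrix of rank 4; reducing to Smith normal form yields diagonal entries (1,1,1,1).

Reading off H_k = ker ∂_k / im ∂_{k+1}:

  H_1: rank ker ∂_1 − rank ∂_2 = (10 − 4) − 6 = 0, and the invariant factors of ∂_2 are all 1, so H_1 = 0.

(K is a triangulation of the 3-sphere S^3.)

H_1 ≅ 0.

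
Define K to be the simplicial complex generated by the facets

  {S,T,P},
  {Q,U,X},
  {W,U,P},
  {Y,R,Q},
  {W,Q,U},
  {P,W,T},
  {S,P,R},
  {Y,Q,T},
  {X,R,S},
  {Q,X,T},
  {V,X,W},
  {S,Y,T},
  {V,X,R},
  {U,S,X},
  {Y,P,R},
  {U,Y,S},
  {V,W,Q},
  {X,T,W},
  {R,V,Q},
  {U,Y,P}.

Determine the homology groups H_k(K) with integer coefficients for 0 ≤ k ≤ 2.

K has 10 vertices, 30 edges, 20 triangles.
rank ∂_0 = 0, rank ∂_1 = 9 ⇒ b_0 = 10 − 0 − 9 = 1; all invariant factors of ∂_1 are 1 so no torsion. So H_0 ≅ Z.
rank ∂_1 = 9, rank ∂_2 = 20 ⇒ b_1 = 30 − 9 − 20 = 1; ∂_2 has invariant factor(s) [2] giving torsion. So H_1 ≅ Z ⊕ Z/2.
rank ∂_2 = 20, rank ∂_3 = 0 ⇒ b_2 = 20 − 20 − 0 = 0. So H_2 ≅ 0.

H_0 ≅ Z,  H_1 ≅ Z ⊕ Z/2,  H_2 = 0.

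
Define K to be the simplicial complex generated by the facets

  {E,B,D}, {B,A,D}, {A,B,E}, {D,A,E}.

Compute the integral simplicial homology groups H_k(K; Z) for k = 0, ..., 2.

H_0 ≅ Z,  H_1 = 0,  H_2 ≅ Z.

We work with the vertex ordering A < B < D < E. The simplices of K, each written with vertices in increasing order, are:

  0-simplices (4): A, B, D, E
  1-simplices (6): AB, AD, AE, BD, BE, DE
  2-simplices (4): ABD, ABE, ADE, BDE

so the chain groups are C_0 ≅ Z^4, C_1 ≅ Z^6, C_2 ≅ Z^4.

Boundary ∂_1: C_1 → C_0 is given by ∂[p,q] = [q] − [p]. For instance
  ∂BE = E − B.
The resulting 4×6 matrix has rank 3, and its Smith normal form has invariant factors (1,1,1).

Boundary ∂_2: C_2 → C_1 sends each 2-simplex [p,q,r] to [q,r] − [p,r] + [p,q]. For instance
  ∂ADE = DE − AE + AD,
  ∂ABD = BD − AD + AB.
This gives a 6×4 integer matrix of rank 3; reducing to Smith normal form yields diagonal entries (1,1,1).

Reading off H_k = ker ∂_k / im ∂_{k+1}:

  H_0: rank C_0 − rank ∂_1 = 4 − 3 = 1, and the invariant factors of ∂_1 are all 1, so H_0 = Z.
  H_1: rank ker ∂_1 − rank ∂_2 = (6 − 3) − 3 = 0, and the invariant factors of ∂_2 are all 1, so H_1 = 0.
  H_2: rank ker ∂_2 − rank ∂_3 = (4 − 3) − 0 = 1, and there is no ∂_3, so H_2 = Z.

As a check, the Euler characteristic is 4 − 6 + 4 = 2, which agrees with 1 − 0 + 1 = 2.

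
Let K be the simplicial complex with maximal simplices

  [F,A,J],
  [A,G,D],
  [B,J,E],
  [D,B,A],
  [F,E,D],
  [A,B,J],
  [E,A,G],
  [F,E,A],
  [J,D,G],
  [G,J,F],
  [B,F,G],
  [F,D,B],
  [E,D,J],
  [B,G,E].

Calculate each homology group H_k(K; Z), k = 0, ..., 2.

H_0 ≅ Z,  H_1 ≅ Z^2,  H_2 ≅ Z.

Fix the vertex order A < B < D < E < F < G < J and write every simplex with vertices in increasing order. Then dim K = 2 and the simplices of K are:

  0-simplices (7): A, B, D, E, F, G, J
  1-simplices (21): AB, AD, AE, AF, AG, AJ, BD, BE, BF, BG, BJ, DE, DF, DG, DJ, EF, EG, EJ, FG, FJ, GJ
  2-simplices (14): ABD, ABJ, ADG, AEF, AEG, AFJ, BDF, BEG, BEJ, BFG, DEF, DEJ, DGJ, FGJ

so the chain groups are C_0 ≅ Z^7, C_1 ≅ Z^21, C_2 ≅ Z^14.

Boundary ∂_1: C_1 → C_0 is given by ∂[p,q] = [q] − [p]. For instance
  ∂DG = G − D.
This gives a 7×21 integer matrix of rank 6; reducing to Smith normal form yields diagonal entries (1,1,1,1,1,1).

Boundary ∂_2: C_2 → C_1 sends each 2-simplex [p,q,r] to [q,r] − [p,r] + [p,q]. For instance
  ∂DEJ = EJ − DJ + DE,
  ∂AEG = EG − AG + AE.
This gives a 21×14 integer matrix of rank 13; reducing to Smith normal form yields diagonal entries (1,1,1,1,1,1,1,1,1,1,1,1,1).

Computing H_k = (kernel of ∂_k) / (image of ∂_{k+1}):

  H_0: rank C_0 − rank ∂_1 = 7 − 6 = 1, and the invariant factors of ∂_1 are all 1, so H_0 = Z.
  H_1: rank ker ∂_1 − rank ∂_2 = (21 − 6) − 13 = 2, and the invariant factors of ∂_2 are all 1, so H_1 = Z^2.
  H_2: rank ker ∂_2 − rank ∂_3 = (14 − 13) − 0 = 1, and there is no ∂_3, so H_2 = Z.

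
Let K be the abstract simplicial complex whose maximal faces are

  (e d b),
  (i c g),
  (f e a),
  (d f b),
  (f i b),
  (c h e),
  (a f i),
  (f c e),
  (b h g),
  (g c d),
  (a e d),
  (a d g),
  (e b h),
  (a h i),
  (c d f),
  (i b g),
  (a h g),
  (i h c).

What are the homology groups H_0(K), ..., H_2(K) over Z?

H_0 ≅ Z,  H_1 ≅ Z ⊕ Z/2,  H_2 = 0.

Fix the vertex order a < b < c < d < e < f < g < h < i and write every simplex with vertices in increasing order. Then dim K = 2 and the simplices of K are:

  0-simplices (9): a, b, c, d, e, f, g, h, i
  1-simplices (27): ad, ae, af, ag, ah, ai, bd, be, bf, bg, bh, bi, cd, ce, cf, cg, ch, ci, de, df, dg, ef, eh, fi, gh, gi, hi
  2-simplices (18): ade, adg, aef, afi, agh, ahi, bde, bdf, beh, bfi, bgh, bgi, cdf, cdg, cef, ceh, cgi, chi

Hence C_0 ≅ Z^9, C_1 ≅ Z^27, C_2 ≅ Z^18.

∂_1: C_1 → C_0 sends each edge [p,q] (with p < q) to q − p. For instance
  ∂eh = h − e.
As a 9×27 matrix over Z this has rank 8, with invariant factors (1,1,1,1,1,1,1,1).

The boundary map ∂_2: C_2 → C_1 acts by ∂[p,q,r] = [q,r] − [p,r] + [p,q]. For instance
  ∂cdg = dg − cg + cd,
  ∂aef = ef − af + ae.
This gives a 27×18 integer matrix of rank 18; reducing to Smith normal form yields diagonal entries (1,1,1,1,1,1,1,1,1,1,1,1,1,1,1,1,1,2).

Now H_k = ker ∂_k / im ∂_{k+1}, so:

  H_0: rank C_0 − rank ∂_1 = 9 − 8 = 1, and the invariant factors of ∂_1 are all 1, so H_0 ≅ Z.
  H_1: rank ker ∂_1 − rank ∂_2 = (27 − 8) − 18 = 1, and ∂_2 has invariant factor 2 > 1, so H_1 ≅ Z ⊕ Z/2.
  H_2: rank ker ∂_2 − rank ∂_3 = (18 − 18) − 0 = 0, and there is no ∂_3, so H_2 ≅ 0.

As a check, the Euler characteristic is 9 − 27 + 18 = 0, which agrees with 1 − 1 + 0 = 0.
(K is a triangulation of the Klein bottle.)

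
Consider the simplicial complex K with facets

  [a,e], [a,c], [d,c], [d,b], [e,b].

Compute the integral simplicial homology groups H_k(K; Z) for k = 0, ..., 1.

We work with the vertex ordering a < b < c < d < e. The simplices of K, each written with vertices in increasing order, are:

  0-simplices (5): a, b, c, d, e
  1-simplices (5): ac, ae, bd, be, cd

Hence C_0 ≅ Z^5, C_1 ≅ Z^5.

Boundary ∂_1: C_1 → C_0 maps an edge to its endpoints' difference, ∂[p,q] = q − p. For instance
  ∂ac = c − a.
This gives a 5×5 integer matrix of rank 4; reducing to Smith normal form yields diagonal entries (1,1,1,1).

Computing H_k = (kernel of ∂_k) / (image of ∂_{k+1}):

  H_0: rank C_0 − rank ∂_1 = 5 − 4 = 1, and the invariant factors of ∂_1 are all 1, so H_0 = Z.
  H_1: rank ker ∂_1 − rank ∂_2 = (5 − 4) − 0 = 1, and there is no ∂_2, so H_1 = Z.

As a check, the Euler characteristic is 5 − 5 = 0, which agrees with 1 − 1 = 0.
(K is a triangulation of the circle S^1.)

H_0 = Z,  H_1 = Z.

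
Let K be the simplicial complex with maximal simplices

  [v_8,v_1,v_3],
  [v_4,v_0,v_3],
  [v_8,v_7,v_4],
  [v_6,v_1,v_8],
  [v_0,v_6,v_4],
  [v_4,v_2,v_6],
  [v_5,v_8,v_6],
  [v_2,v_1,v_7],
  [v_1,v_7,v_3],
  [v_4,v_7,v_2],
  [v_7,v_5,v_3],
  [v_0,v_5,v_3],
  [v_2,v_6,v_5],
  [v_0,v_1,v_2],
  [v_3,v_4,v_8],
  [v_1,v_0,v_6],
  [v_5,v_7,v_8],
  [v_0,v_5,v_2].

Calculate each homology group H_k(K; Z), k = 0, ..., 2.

Order the vertices as v_0 < v_1 < v_2 < v_3 < v_4 < v_5 < v_6 < v_7 < v_8. Listing each simplex with vertices in this order, K has dimension 2 with simplices:

  0-simplices (9): [v_0], [v_1], [v_2], [v_3], [v_4], [v_5], [v_6], [v_7], [v_8]
  1-simplices (27): (27 of them)
  2-simplices (18): (18 of them)

giving chain groups C_0 ≅ Z^9, C_1 ≅ Z^27, C_2 ≅ Z^18.

∂_1: C_1 → C_0 sends each edge [p,q] (with p < q) to q − p. For instance
  ∂[v_0,v_4] = [v_4] − [v_0].
As a 9×27 matrix over Z this has rank 8, with invariant factors (1,1,1,1,1,1,1,1).

The boundary map ∂_2: C_2 → C_1 sends each 2-simplex [p,q,r] to [q,r] − [p,r] + [p,q]. For instance
  ∂[v_3,v_4,v_8] = [v_4,v_8] − [v_3,v_8] + [v_3,v_4],
  ∂[v_2,v_4,v_6] = [v_4,v_6] − [v_2,v_6] + [v_2,v_4].
This gives a 27×18 integer matrix of rank 18; reducing to Smith normal form yields diagonal entries (1,1,1,1,1,1,1,1,1,1,1,1,1,1,1,1,1,2).

Computing H_k = (kernel of ∂_k) / (image of ∂_{k+1}):

  H_0: rank C_0 − rank ∂_1 = 9 − 8 = 1, and the invariant factors of ∂_1 are all 1, so H_0 = Z.
  H_1: rank ker ∂_1 − rank ∂_2 = (27 − 8) − 18 = 1, and ∂_2 has invariant factor 2 > 1, so H_1 = Z ⊕ Z_2.
  H_2: rank ker ∂_2 − rank ∂_3 = (18 − 18) − 0 = 0, and there is no ∂_3, so H_2 = 0.

H_0 = Z,  H_1 = Z ⊕ Z_2,  H_2 = 0.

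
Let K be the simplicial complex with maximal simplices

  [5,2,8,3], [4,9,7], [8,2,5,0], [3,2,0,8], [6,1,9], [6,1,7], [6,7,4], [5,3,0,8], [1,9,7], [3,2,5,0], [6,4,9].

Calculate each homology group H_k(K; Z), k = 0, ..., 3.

Fix the vertex order 0 < 1 < 2 < 3 < 4 < 5 < 6 < 7 < 8 < 9 and write every simplex with vertices in increasing order. Then dim K = 3 and the simplices of K are:

  0-simplices (10): [0], [1], [2], [3], [4], [5], [6], [7], [8], [9]
  1-simplices (19): [0,2], [0,3], [0,5], [0,8], [1,6], [1,7], [1,9], [2,3], [2,5], [2,8], [3,5], [3,8], [4,6], [4,7], [4,9], [5,8], [6,7], [6,9], [7,9]
  2-simplices (16): [0,2,3], [0,2,5], [0,2,8], [0,3,5], [0,3,8], [0,5,8], [1,6,7], [1,6,9], [1,7,9], [2,3,5], [2,3,8], [2,5,8], [3,5,8], [4,6,7], [4,6,9], [4,7,9]
  3-simplices (5): [0,2,3,5], [0,2,3,8], [0,2,5,8], [0,3,5,8], [2,3,5,8]

so the chain groups are C_0 ≅ Z^10, C_1 ≅ Z^19, C_2 ≅ Z^16, C_3 ≅ Z^5.

Boundary ∂_1: C_1 → C_0 is given by ∂[p,q] = [q] − [p]. For instance
  ∂[4,6] = [6] − [4].
This gives a 10×19 integer matrix of rank 8; reducing to Smith normal form yields diagonal entries (1,1,1,1,1,1,1,1).

∂_2: C_2 → C_1 sends each 2-simplex [p,q,r] to [q,r] − [p,r] + [p,q]. For instance
  ∂[0,5,8] = [5,8] − [0,8] + [0,5],
  ∂[1,6,9] = [6,9] − [1,9] + [1,6].
This gives a 19×16 integer matrix of rank 11; reducing to Smith normal form yields diagonal entries (1,1,1,1,1,1,1,1,1,1,1).

Boundary ∂_3: C_3 → C_2 sends each 3-simplex σ to the alternating sum Σ_i (−1)^i (σ with its i-th vertex removed). For instance
  ∂[0,2,3,8] = [2,3,8] − [0,3,8] + [0,2,8] − [0,2,3],
  ∂[0,3,5,8] = [3,5,8] − [0,5,8] + [0,3,8] − [0,3,5].
This gives a 16×5 integer matrix of rank 4; reducing to Smith normal form yields diagonal entries (1,1,1,1).

Reading off H_k = ker ∂_k / im ∂_{k+1}:

  H_0: rank C_0 − rank ∂_1 = 10 − 8 = 2, and the invariant factors of ∂_1 are all 1, so H_0 = Z^2.
  H_1: rank ker ∂_1 − rank ∂_2 = (19 − 8) − 11 = 0, and the invariant factors of ∂_2 are all 1, so H_1 = 0.
  H_2: rank ker ∂_2 − rank ∂_3 = (16 − 11) − 4 = 1, and the invariant factors of ∂_3 are all 1, so H_2 = Z.
  H_3: rank ker ∂_3 − rank ∂_4 = (5 − 4) − 0 = 1, and there is no ∂_4, so H_3 = Z.

H_0 = Z^2,  H_1 = 0,  H_2 = Z,  H_3 = Z.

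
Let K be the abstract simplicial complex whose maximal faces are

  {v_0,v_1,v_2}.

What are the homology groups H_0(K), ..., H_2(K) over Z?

H_0 = Z,  H_1 = 0,  H_2 = 0.

We work with the vertex ordering v_0 < v_1 < v_2. The simplices of K, each written with vertices in increasing order, are:

  0-simplices (3): [v_0], [v_1], [v_2]
  1-simplices (3): [v_0,v_1], [v_0,v_2], [v_1,v_2]
  2-simplices (1): [v_0,v_1,v_2]

so the chain groups are C_0 ≅ Z^3, C_1 ≅ Z^3, C_2 ≅ Z^1.

Boundary ∂_1: C_1 → C_0 is given by ∂[p,q] = [q] − [p]. For instance
  ∂[v_0,v_1] = [v_1] − [v_0].
The resulting 3×3 matrix has rank 2, and its Smith normal form has invariant factors (1,1).

Boundary ∂_2: C_2 → C_1 maps a triangle to the signed sum of its edges. For instance
  ∂[v_0,v_1,v_2] = [v_1,v_2] − [v_0,v_2] + [v_0,v_1].
The resulting 3×1 matrix has rank 1, and its Smith normal form has invariant factors (1).

Computing H_k = (kernel of ∂_k) / (image of ∂_{k+1}):

  H_0: rank C_0 − rank ∂_1 = 3 − 2 = 1, and the invariant factors of ∂_1 are all 1, so H_0 = Z.
  H_1: rank ker ∂_1 − rank ∂_2 = (3 − 2) − 1 = 0, and the invariant factors of ∂_2 are all 1, so H_1 = 0.
  H_2: rank ker ∂_2 − rank ∂_3 = (1 − 1) − 0 = 0, and there is no ∂_3, so H_2 = 0.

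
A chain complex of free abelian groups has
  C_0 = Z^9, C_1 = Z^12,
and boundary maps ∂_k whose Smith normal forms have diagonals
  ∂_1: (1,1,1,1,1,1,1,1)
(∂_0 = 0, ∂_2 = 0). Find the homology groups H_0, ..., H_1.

H_0 = Z,  H_1 = Z^4.

H_0: b_0 = 9 − 0 − 8 = 1; torsion from ∂_1 factors > 1: none. So H_0 = Z.
H_1: b_1 = 12 − 8 − 0 = 4; torsion from ∂_2 factors > 1: none. So H_1 = Z^4.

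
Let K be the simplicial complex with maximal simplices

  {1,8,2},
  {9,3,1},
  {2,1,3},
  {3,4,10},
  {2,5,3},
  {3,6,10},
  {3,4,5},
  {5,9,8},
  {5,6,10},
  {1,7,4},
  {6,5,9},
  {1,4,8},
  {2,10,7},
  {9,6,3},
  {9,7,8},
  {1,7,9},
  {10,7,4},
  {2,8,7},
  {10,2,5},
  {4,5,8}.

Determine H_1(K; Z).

Fix the vertex order 1 < 2 < 3 < 4 < 5 < 6 < 7 < 8 < 9 < 10 and write every simplex with vertices in increasing order. Then dim K = 2 and the simplices of K are:

  0-simplices (10): [1], [2], [3], [4], [5], [6], [7], [8], [9], [10]
  1-simplices (30): (30 of them)
  2-simplices (20): (20 of them)

giving chain groups C_0 ≅ Z^10, C_1 ≅ Z^30, C_2 ≅ Z^20.

Boundary ∂_1: C_1 → C_0 maps an edge to its endpoints' difference, ∂[p,q] = q − p.
This gives a 10×30 integer matrix of rank 9; reducing to Smith normal form yields diagonal entries (1,1,1,1,1,1,1,1,1).

The boundary map ∂_2: C_2 → C_1 maps a triangle to the signed sum of its edges. For instance
  ∂[4,5,8] = [5,8] − [4,8] + [4,5],
  ∂[5,6,10] = [6,10] − [5,10] + [5,6].
The resulting 30×20 matrix has rank 20, and its Smith normal form has invariant factors (1,1,1,1,1,1,1,1,1,1,1,1,1,1,1,1,1,1,1,2).

Computing H_k = (kernel of ∂_k) / (image of ∂_{k+1}):

  H_1: rank ker ∂_1 − rank ∂_2 = (30 − 9) − 20 = 1, and ∂_2 has invariant factor 2 > 1, so H_1 ≅ Z ⊕ Z/2.

H_1 ≅ Z ⊕ Z/2.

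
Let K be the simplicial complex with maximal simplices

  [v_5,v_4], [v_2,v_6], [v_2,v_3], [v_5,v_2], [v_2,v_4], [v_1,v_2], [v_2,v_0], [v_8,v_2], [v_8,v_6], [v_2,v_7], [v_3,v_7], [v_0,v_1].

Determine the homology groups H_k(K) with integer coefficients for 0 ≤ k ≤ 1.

K has 9 vertices, 12 edges.
rank ∂_0 = 0, rank ∂_1 = 8 ⇒ b_0 = 9 − 0 − 8 = 1; all invariant factors of ∂_1 are 1 so no torsion. So H_0 = Z.
rank ∂_1 = 8, rank ∂_2 = 0 ⇒ b_1 = 12 − 8 − 0 = 4. So H_1 = Z^4.

H_0 ≅ Z,  H_1 ≅ Z^4.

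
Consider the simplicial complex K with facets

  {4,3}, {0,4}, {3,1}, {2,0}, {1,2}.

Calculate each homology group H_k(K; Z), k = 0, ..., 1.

K has 5 vertices, 5 edges.
rank ∂_0 = 0, rank ∂_1 = 4 ⇒ b_0 = 5 − 0 − 4 = 1; all invariant factors of ∂_1 are 1 so no torsion. So H_0 = Z.
rank ∂_1 = 4, rank ∂_2 = 0 ⇒ b_1 = 5 − 4 − 0 = 1. So H_1 = Z.

H_0 ≅ Z,  H_1 ≅ Z.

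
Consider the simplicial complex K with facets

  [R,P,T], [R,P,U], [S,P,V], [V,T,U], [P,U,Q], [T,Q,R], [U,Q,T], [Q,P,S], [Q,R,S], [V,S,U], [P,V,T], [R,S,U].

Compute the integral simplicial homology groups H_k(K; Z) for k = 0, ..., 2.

Order the vertices as P < Q < R < S < T < U < V. Listing each simplex with vertices in this order, K has dimension 2 with simplices:

  0-simplices (7): P, Q, R, S, T, U, V
  1-simplices (18): PQ, PR, PS, PT, PU, PV, QR, QS, QT, QU, RS, RT, RU, SU, SV, TU, TV, UV
  2-simplices (12): PQS, PQU, PRT, PRU, PSV, PTV, QRS, QRT, QTU, RSU, SUV, TUV

Hence C_0 ≅ Z^7, C_1 ≅ Z^18, C_2 ≅ Z^12.

∂_1: C_1 → C_0 sends each edge [p,q] (with p < q) to q − p. For instance
  ∂PV = V − P.
This gives a 7×18 integer matrix of rank 6; reducing to Smith normal form yields diagonal entries (1,1,1,1,1,1).

∂_2: C_2 → C_1 acts by ∂[p,q,r] = [q,r] − [p,r] + [p,q]. For instance
  ∂PTV = TV − PV + PT,
  ∂PSV = SV − PV + PS.
The resulting 18×12 matrix has rank 12, and its Smith normal form has invariant factors (1,1,1,1,1,1,1,1,1,1,1,2).

Now H_k = ker ∂_k / im ∂_{k+1}, so:

  H_0: rank C_0 − rank ∂_1 = 7 − 6 = 1, and the invariant factors of ∂_1 are all 1, so H_0 = Z.
  H_1: rank ker ∂_1 − rank ∂_2 = (18 − 6) − 12 = 0, and ∂_2 has invariant factor 2 > 1, so H_1 = Z_2.
  H_2: rank ker ∂_2 − rank ∂_3 = (12 − 12) − 0 = 0, and there is no ∂_3, so H_2 = 0.

As a check, the Euler characteristic is 7 − 18 + 12 = 1, which agrees with 1 − 0 + 0 = 1.

H_0 ≅ Z,  H_1 ≅ Z_2,  H_2 = 0.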